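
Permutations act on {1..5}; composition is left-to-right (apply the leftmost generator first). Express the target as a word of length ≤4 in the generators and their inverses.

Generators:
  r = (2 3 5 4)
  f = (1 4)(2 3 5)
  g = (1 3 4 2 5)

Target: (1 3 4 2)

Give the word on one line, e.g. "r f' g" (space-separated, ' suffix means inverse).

g' f'

  after g': (1 5 2 4 3)
  after f': (1 3 4 2)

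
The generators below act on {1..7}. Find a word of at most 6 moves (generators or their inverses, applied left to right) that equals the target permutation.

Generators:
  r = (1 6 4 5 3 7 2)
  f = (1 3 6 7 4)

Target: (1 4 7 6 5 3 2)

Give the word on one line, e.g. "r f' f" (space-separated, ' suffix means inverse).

f' r' f f

  after f': (1 4 7 6 3)
  after r': (1 6 5 4 3 2 7)
  after f: (1 7 3 2 4 6 5)
  after f: (1 4 7 6 5 3 2)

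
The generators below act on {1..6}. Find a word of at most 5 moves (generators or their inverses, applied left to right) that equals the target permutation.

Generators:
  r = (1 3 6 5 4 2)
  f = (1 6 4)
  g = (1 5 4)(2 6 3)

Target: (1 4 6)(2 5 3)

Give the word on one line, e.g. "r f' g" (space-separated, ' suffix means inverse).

  after r': (1 2 4 5 6 3)
  after f: (1 2)(3 6)(4 5)
  after f: (1 2 6 3 4 5)
  after r: (2 5 3)
  after f': (1 4 6)(2 5 3)

r' f f r f'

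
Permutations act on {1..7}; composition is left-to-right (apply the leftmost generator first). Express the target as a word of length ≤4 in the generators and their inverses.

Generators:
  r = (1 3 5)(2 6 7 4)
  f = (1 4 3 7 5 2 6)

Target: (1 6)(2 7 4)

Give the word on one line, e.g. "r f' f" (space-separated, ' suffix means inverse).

  after r': (1 5 3)(2 4 7 6)
  after f: (1 2 3 4 5 7)
  after f: (1 6)(2 7 4)

r' f f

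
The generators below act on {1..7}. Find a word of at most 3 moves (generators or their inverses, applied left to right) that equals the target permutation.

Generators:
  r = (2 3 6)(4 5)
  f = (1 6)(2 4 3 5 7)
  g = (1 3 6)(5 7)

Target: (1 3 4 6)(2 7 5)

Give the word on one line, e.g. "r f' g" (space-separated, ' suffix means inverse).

  after f': (1 6)(2 7 5 3 4)
  after r: (1 2 7 4 3 5 6)
  after r: (1 3 4 6)(2 7 5)

f' r r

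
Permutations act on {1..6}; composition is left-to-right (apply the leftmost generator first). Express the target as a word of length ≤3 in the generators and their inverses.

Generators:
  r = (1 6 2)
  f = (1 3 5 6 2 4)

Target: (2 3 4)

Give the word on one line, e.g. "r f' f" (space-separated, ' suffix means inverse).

f' r' f

  after f': (1 4 2 6 5 3)
  after r': (1 4 6 5 3 2)
  after f: (2 3 4)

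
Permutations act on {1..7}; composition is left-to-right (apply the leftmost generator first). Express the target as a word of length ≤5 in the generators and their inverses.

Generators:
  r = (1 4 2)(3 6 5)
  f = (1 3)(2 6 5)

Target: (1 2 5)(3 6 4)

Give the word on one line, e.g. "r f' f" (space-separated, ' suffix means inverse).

  after f': (1 3)(2 5 6)
  after r': (1 5 3 2 6 4)
  after f: (1 2 5)(3 6 4)

f' r' f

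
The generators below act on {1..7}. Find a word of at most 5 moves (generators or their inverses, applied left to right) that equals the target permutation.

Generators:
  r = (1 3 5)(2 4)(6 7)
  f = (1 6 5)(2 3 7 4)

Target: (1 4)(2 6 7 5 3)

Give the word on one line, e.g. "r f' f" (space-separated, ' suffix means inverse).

r f' f' r f'

  after r: (1 3 5)(2 4)(6 7)
  after f': (1 2 7)(3 6)
  after f': (1 4 7 5 6 2 3)
  after r: (1 2 5 7)(4 6)
  after f': (1 4)(2 6 7 5 3)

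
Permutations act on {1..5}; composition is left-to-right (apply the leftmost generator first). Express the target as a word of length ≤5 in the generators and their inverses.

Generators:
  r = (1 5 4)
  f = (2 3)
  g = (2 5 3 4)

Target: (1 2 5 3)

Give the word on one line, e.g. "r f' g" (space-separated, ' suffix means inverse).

r g' r'

  after r: (1 5 4)
  after g': (1 2 4)(3 5)
  after r': (1 2 5 3)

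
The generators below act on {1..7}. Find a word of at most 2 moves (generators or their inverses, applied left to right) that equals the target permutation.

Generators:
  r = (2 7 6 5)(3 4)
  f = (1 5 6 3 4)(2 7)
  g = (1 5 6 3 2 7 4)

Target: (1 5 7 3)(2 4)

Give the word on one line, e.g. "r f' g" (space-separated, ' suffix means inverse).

r g

  after r: (2 7 6 5)(3 4)
  after g: (1 5 7 3)(2 4)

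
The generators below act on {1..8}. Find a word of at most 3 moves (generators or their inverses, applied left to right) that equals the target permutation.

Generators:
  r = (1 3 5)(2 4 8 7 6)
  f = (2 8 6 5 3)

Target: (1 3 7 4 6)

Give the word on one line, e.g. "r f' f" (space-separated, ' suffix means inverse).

  after r: (1 3 5)(2 4 8 7 6)
  after f': (1 5)(2 4)(3 6)(7 8)
  after r': (1 3 7 4 6)

r f' r'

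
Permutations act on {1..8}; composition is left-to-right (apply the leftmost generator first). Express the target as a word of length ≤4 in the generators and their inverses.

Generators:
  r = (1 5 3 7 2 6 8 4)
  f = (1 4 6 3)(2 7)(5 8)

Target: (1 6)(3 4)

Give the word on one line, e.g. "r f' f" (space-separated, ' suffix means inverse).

  after f': (1 3 6 4)(2 7)(5 8)
  after f': (1 6)(3 4)

f' f'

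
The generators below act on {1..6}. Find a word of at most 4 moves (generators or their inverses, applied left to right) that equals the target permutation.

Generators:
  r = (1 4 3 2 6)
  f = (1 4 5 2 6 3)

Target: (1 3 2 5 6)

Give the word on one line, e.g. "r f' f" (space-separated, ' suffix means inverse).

  after f: (1 4 5 2 6 3)
  after r': (3 6 4 5)
  after f': (1 3 2 5 6)

f r' f'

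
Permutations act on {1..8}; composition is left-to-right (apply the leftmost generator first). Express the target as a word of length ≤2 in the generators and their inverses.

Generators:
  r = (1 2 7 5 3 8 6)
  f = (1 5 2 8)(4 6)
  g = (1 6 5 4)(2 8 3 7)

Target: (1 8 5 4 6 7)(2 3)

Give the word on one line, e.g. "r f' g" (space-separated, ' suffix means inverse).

g r'

  after g: (1 6 5 4)(2 8 3 7)
  after r': (1 8 5 4 6 7)(2 3)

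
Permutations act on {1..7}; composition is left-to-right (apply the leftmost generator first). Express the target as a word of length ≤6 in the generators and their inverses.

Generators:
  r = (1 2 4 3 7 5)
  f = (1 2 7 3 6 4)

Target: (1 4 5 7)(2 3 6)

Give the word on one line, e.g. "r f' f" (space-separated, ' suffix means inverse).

  after f': (1 4 6 3 7 2)
  after f': (1 6 7)(2 4 3)
  after r: (1 6 5)(2 3 4 7)
  after r: (1 6)(2 7 4 5)
  after f: (1 4 5 7)(2 3 6)

f' f' r r f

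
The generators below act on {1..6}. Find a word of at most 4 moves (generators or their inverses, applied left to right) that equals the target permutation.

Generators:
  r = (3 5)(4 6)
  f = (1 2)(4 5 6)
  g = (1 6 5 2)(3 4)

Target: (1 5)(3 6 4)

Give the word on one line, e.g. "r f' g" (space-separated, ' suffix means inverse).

  after g: (1 6 5 2)(3 4)
  after f': (1 5)(3 6 4)

g f'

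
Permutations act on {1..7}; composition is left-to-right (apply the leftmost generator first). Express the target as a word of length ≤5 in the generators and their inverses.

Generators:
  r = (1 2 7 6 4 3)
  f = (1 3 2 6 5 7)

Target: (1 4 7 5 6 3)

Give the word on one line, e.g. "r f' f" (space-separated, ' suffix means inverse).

  after r: (1 2 7 6 4 3)
  after f: (1 6 4 2)(5 7)
  after r: (1 4 7 5 6 3)

r f r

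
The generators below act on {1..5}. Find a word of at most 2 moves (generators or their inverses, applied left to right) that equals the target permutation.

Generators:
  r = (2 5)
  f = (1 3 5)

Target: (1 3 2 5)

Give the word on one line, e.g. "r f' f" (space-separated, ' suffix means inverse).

  after f: (1 3 5)
  after r': (1 3 2 5)

f r'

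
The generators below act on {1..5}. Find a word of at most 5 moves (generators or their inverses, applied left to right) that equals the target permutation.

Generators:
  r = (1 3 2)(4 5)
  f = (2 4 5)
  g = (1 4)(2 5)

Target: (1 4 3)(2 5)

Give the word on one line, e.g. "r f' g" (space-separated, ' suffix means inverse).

  after f': (2 5 4)
  after r': (1 2 4 3)
  after f: (1 4 3)(2 5)

f' r' f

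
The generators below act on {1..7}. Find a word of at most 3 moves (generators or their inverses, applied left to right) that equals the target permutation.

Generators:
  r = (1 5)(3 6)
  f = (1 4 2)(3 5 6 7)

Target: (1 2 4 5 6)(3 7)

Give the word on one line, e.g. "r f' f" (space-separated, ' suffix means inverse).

  after f': (1 2 4)(3 7 6 5)
  after r': (1 2 4 5 6)(3 7)

f' r'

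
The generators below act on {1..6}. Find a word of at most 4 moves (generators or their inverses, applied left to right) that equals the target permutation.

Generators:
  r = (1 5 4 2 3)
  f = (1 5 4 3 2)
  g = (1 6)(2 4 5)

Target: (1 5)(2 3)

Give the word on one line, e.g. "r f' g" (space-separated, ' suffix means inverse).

  after r': (1 3 2 4 5)
  after r': (1 2 5 3 4)
  after f: (2 4 5)
  after f: (1 5)(2 3)

r' r' f f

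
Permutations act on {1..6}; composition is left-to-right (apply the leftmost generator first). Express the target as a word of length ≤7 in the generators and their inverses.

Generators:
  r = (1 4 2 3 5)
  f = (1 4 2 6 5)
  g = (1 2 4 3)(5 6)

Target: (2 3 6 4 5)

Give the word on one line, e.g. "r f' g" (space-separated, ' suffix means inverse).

  after f': (1 5 6 2 4)
  after f': (1 6 4 5 2)
  after g: (1 5 4 6 3)
  after r': (1 3 5)(2 4 6)
  after g: (2 3 6 4 5)

f' f' g r' g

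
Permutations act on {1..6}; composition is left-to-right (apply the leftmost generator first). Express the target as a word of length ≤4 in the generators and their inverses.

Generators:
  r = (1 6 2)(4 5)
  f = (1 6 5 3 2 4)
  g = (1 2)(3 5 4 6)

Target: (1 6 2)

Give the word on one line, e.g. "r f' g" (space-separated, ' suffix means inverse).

  after r': (1 2 6)(4 5)
  after r': (1 6 2)

r' r'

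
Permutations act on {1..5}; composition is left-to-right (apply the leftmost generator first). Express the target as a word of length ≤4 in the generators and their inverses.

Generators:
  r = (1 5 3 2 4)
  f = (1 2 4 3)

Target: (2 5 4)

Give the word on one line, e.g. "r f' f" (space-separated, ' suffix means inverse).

  after f': (1 3 4 2)
  after r: (1 2 5 3)
  after f': (2 5 4)

f' r f'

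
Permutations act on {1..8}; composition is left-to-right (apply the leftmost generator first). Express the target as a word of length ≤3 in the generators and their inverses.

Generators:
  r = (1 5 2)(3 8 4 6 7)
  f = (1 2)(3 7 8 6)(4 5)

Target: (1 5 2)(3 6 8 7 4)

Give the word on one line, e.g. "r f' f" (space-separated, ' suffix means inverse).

r' r'

  after r': (1 2 5)(3 7 6 4 8)
  after r': (1 5 2)(3 6 8 7 4)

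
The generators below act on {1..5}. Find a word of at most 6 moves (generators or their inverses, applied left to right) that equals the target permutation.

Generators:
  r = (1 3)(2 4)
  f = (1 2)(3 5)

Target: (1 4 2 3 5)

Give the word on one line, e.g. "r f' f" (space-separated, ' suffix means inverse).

f' r r r

  after f': (1 2)(3 5)
  after r: (1 4 2 3 5)
  after r: (1 2)(3 5)
  after r: (1 4 2 3 5)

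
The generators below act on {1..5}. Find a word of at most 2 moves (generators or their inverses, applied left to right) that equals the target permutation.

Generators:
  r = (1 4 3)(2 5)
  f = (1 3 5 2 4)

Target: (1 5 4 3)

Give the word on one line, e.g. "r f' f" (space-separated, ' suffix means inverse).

  after r': (1 3 4)(2 5)
  after f: (1 5 4 3)

r' f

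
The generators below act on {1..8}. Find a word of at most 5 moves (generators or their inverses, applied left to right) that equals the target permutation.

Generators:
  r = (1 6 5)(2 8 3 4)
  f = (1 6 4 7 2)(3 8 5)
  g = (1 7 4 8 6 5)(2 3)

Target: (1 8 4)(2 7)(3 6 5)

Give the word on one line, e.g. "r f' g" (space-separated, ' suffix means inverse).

r' g g f' g

  after r': (1 5 6)(2 4 3 8)
  after g: (2 8 3 6 7 4)
  after g: (1 7 8 2 6 4 3 5)
  after f': (1 4 5 2)(3 8 7)
  after g: (1 8 4)(2 7)(3 6 5)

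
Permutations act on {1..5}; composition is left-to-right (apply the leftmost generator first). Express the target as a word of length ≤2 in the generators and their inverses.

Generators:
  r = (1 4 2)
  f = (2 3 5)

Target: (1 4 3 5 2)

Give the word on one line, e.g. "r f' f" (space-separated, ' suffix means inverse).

r f

  after r: (1 4 2)
  after f: (1 4 3 5 2)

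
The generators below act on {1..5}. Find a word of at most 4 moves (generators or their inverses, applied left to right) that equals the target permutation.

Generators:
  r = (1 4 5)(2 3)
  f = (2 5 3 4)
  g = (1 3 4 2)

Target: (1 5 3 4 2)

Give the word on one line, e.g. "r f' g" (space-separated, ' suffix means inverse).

f' r'

  after f': (2 4 3 5)
  after r': (1 5 3 4 2)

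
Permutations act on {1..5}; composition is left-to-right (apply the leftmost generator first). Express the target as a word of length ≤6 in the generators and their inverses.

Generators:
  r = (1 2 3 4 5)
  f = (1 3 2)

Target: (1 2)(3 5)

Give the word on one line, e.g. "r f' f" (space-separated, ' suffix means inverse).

  after f': (1 2 3)
  after r: (1 3 2 4 5)
  after f: (1 2 4 5 3)
  after r': (2 3 5)
  after f': (1 2)(3 5)

f' r f r' f'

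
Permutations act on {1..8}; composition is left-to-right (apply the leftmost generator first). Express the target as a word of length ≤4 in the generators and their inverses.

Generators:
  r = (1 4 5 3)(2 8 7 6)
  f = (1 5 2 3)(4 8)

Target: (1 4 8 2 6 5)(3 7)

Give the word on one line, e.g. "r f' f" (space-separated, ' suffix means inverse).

  after r: (1 4 5 3)(2 8 7 6)
  after r: (1 5)(2 7)(3 4)(6 8)
  after f': (2 7 5 3 8 6 4)
  after r: (1 4 8 2 6 5)(3 7)

r r f' r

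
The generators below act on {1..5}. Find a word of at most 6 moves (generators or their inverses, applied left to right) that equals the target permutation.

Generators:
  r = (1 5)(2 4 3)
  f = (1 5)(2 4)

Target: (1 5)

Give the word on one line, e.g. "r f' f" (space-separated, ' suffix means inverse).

r r f' r' f'

  after r: (1 5)(2 4 3)
  after r: (2 3 4)
  after f': (1 5)(2 3)
  after r': (2 4)
  after f': (1 5)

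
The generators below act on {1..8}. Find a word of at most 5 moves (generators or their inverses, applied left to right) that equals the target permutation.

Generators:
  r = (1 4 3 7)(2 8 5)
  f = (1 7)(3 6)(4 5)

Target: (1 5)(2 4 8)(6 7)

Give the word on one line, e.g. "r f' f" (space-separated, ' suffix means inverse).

f' r r f'

  after f': (1 7)(3 6)(4 5)
  after r: (2 8 5 3 6 7 4)
  after r: (1 4 8 2 5 7 3 6)
  after f': (1 5)(2 4 8)(6 7)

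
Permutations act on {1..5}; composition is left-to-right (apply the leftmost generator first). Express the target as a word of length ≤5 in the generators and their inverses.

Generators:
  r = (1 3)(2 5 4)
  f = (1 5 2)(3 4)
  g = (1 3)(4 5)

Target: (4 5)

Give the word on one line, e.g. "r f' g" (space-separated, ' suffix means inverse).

  after g: (1 3)(4 5)
  after r: (2 5)
  after r: (1 3)(2 4)
  after r: (4 5)

g r r r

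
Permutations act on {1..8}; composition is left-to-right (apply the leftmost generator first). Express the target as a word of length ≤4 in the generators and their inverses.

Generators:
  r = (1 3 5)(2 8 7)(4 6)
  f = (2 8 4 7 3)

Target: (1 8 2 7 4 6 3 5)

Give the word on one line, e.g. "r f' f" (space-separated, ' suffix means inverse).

r f f

  after r: (1 3 5)(2 8 7)(4 6)
  after f: (1 2 4 6 7 8 3 5)
  after f: (1 8 2 7 4 6 3 5)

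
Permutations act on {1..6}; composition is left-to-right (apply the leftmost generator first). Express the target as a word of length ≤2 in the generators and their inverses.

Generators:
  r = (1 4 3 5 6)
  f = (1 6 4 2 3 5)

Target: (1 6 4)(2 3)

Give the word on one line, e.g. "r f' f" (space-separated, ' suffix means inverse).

f' r

  after f': (1 5 3 2 4 6)
  after r: (1 6 4)(2 3)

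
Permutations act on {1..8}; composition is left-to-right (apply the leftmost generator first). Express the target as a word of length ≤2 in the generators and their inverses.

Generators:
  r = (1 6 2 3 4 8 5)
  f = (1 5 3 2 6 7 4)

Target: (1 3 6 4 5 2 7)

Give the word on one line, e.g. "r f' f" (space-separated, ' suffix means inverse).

  after f: (1 5 3 2 6 7 4)
  after f: (1 3 6 4 5 2 7)

f f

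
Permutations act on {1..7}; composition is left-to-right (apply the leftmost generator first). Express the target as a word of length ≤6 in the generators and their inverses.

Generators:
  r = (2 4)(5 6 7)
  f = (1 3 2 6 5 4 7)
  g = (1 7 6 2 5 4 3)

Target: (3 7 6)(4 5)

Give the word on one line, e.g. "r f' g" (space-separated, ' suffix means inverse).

  after f: (1 3 2 6 5 4 7)
  after r: (1 3 4 5 2 7)
  after g': (1 4 2)(3 5 6 7)
  after f: (1 7 2 3 4 6)
  after f: (3 7 6)(4 5)

f r g' f f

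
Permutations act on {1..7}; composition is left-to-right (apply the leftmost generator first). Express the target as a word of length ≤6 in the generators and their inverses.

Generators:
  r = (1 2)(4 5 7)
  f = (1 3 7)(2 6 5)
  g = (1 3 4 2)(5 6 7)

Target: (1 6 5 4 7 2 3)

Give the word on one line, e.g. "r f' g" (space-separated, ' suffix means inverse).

  after r': (1 2)(4 7 5)
  after g': (1 4 6 5 3)
  after r: (1 5 3 2)(4 6 7)
  after g: (1 6 5 4 7 2 3)

r' g' r g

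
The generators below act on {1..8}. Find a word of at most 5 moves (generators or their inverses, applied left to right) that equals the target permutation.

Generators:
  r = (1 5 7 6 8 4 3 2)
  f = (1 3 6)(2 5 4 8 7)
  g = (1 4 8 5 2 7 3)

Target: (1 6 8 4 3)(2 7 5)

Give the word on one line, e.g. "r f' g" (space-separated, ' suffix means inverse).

  after r: (1 5 7 6 8 4 3 2)
  after f: (1 4 6 7)(2 3 5)
  after g: (1 8 5 7 4 6 3 2)
  after r': (1 6 4 7 8)
  after g: (1 6 8 4 3)(2 7 5)

r f g r' g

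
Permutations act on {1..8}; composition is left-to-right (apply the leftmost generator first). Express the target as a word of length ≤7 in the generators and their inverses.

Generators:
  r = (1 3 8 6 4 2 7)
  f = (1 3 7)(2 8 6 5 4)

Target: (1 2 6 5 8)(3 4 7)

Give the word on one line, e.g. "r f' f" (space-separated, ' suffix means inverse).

r r f r f

  after r: (1 3 8 6 4 2 7)
  after r: (1 8 4 7 3 6 2)
  after f: (1 6 8 2 3 5 4)
  after r: (1 4 3 5 2 8 7)
  after f: (1 2 6 5 8)(3 4 7)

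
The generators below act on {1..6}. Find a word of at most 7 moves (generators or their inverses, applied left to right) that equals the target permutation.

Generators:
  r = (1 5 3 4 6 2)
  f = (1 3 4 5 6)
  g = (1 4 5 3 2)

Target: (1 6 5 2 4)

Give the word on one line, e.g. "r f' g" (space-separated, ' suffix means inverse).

  after r': (1 2 6 4 3 5)
  after f: (1 2)(3 6 5)
  after r': (1 6)(3 4)
  after g: (1 6 4 2)(3 5)
  after g: (1 6 5 2 4)

r' f r' g g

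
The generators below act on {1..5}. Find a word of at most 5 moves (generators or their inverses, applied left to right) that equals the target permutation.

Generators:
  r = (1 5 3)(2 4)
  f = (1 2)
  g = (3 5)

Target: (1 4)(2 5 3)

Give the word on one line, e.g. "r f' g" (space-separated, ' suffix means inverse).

  after f: (1 2)
  after r: (1 4 2 5 3)
  after f: (1 4)(2 5 3)

f r f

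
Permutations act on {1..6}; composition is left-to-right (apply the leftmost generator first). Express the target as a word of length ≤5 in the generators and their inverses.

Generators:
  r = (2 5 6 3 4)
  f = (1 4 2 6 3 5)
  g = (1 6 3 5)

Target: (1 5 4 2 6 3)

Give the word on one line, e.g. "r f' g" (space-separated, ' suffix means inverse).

r' g' f' g

  after r': (2 4 3 6 5)
  after g': (1 5 2 4 6 3)
  after f': (1 3 5 4 2)
  after g: (1 5 4 2 6 3)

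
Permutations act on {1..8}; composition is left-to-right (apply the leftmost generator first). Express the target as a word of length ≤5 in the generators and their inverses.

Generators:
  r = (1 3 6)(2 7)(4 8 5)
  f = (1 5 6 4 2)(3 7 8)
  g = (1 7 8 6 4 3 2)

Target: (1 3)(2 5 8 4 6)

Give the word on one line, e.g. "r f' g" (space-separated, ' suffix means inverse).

  after r': (1 6 3)(2 7)(4 5 8)
  after g': (1 8 6 4 5 7 3 2)
  after f: (1 3)(2 5 8 4 6)

r' g' f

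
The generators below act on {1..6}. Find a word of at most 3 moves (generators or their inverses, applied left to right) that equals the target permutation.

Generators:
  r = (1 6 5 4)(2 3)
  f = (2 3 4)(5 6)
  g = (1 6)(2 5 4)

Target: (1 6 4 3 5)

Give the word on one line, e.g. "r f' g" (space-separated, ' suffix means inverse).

  after f': (2 4 3)(5 6)
  after g: (1 6 4 3 5)

f' g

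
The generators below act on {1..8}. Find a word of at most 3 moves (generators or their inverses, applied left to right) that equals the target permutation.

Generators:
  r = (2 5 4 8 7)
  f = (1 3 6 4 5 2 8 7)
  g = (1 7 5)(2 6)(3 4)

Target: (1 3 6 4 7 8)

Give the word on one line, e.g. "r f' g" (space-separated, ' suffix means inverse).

r f

  after r: (2 5 4 8 7)
  after f: (1 3 6 4 7 8)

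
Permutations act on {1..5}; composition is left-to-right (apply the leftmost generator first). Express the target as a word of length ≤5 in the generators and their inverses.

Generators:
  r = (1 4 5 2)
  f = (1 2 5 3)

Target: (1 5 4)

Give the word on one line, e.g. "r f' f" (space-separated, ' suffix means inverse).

f' r r f'

  after f': (1 3 5 2)
  after r: (1 3 2 4 5)
  after r: (1 3)(2 5 4)
  after f': (1 5 4)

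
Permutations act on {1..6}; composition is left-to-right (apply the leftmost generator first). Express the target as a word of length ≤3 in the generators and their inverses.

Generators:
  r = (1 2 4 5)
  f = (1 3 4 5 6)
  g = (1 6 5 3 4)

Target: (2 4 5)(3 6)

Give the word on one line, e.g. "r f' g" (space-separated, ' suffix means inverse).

f' g r

  after f': (1 6 5 4 3)
  after g: (1 5)(3 6)
  after r: (2 4 5)(3 6)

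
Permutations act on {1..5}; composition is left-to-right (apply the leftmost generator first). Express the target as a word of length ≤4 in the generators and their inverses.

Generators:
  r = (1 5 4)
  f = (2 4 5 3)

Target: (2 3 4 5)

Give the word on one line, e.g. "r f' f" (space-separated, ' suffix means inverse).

  after r: (1 5 4)
  after f': (1 4)(2 3 5)
  after r: (2 3 4 5)

r f' r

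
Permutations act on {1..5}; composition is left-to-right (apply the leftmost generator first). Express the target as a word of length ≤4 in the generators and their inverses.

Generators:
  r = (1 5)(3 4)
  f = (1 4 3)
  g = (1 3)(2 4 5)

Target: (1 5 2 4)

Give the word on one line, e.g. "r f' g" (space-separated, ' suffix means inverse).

  after f: (1 4 3)
  after g: (1 5 2 4)

f g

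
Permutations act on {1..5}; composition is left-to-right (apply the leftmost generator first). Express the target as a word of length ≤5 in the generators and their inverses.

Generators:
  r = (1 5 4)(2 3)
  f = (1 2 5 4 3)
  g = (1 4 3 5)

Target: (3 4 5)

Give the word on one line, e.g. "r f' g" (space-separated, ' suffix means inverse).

  after r': (1 4 5)(2 3)
  after f': (1 5 3)(2 4)
  after g': (1 3 5 4 2)
  after f: (3 4 5)

r' f' g' f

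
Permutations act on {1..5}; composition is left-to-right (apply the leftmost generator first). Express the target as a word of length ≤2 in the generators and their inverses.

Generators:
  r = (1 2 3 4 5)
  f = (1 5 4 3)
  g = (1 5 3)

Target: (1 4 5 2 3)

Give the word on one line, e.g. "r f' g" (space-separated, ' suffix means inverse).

  after g': (1 3 5)
  after r: (1 4 5 2 3)

g' r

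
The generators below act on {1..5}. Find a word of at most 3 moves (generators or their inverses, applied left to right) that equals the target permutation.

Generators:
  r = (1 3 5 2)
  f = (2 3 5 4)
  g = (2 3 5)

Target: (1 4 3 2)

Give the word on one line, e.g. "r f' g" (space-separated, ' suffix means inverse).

  after r': (1 2 5 3)
  after f': (1 4 5 2 3)
  after r': (1 4 3 2)

r' f' r'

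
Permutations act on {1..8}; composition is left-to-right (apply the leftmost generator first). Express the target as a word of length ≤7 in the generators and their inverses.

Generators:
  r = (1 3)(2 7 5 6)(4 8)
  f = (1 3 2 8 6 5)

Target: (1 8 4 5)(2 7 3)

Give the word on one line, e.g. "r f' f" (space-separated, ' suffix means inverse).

  after r: (1 3)(2 7 5 6)(4 8)
  after f': (2 7 6 3 5 8 4)
  after f': (1 5 2 7 8 4 3 6)
  after f': (1 6 5 3 8 4)(2 7)
  after f': (1 8 4 5)(2 7 3)

r f' f' f' f'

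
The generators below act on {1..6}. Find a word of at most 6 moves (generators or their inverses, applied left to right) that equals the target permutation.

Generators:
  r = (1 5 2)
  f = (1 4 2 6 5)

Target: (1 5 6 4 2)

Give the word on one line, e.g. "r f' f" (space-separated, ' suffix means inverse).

r' f' f' r

  after r': (1 2 5)
  after f': (1 4)(2 6)
  after f': (4 5 6)
  after r: (1 5 6 4 2)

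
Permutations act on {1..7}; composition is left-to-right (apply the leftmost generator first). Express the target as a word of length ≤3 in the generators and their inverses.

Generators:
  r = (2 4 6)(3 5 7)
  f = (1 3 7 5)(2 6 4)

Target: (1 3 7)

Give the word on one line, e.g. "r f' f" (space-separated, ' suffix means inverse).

  after f': (1 5 7 3)(2 4 6)
  after f': (1 7)(2 6 4)(3 5)
  after r: (1 3 7)

f' f' r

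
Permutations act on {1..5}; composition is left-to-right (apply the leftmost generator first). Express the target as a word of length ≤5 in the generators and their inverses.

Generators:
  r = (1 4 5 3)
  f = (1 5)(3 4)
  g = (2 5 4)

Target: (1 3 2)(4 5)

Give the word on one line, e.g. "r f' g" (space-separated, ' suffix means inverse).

  after g': (2 4 5)
  after r: (1 4 3)(2 5)
  after f: (1 3 5 2)
  after g: (1 3 4 2)
  after g: (1 3 2)(4 5)

g' r f g g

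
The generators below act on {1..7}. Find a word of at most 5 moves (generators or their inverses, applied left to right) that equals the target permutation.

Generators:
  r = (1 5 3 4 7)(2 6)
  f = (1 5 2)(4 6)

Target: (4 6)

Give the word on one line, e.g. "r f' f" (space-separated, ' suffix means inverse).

f f f

  after f: (1 5 2)(4 6)
  after f: (1 2 5)
  after f: (4 6)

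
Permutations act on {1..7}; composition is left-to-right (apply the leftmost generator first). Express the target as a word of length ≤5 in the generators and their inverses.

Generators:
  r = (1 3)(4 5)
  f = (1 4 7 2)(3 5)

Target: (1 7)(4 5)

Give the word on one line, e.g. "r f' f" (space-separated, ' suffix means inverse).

  after r: (1 3)(4 5)
  after f': (1 5)(2 7 4 3)
  after r: (1 4)(2 7 5 3)
  after f: (1 7 3)
  after r: (1 7)(4 5)

r f' r f r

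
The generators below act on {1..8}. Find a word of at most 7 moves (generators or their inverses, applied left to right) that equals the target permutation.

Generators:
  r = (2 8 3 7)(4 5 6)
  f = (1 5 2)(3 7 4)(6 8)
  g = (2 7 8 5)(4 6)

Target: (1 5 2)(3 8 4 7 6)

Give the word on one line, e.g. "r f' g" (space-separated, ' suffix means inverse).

  after r: (2 8 3 7)(4 5 6)
  after g': (2 7 5 4 8 3)
  after r: (3 8 7 6 4)
  after f': (1 2 5)(3 6 7 8)
  after f': (1 5 2)(3 8 4 7 6)

r g' r f' f'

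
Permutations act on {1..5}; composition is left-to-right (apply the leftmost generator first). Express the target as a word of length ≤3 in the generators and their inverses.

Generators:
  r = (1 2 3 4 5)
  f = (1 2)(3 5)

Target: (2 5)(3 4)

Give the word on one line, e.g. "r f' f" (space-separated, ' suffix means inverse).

  after r: (1 2 3 4 5)
  after f: (2 5)(3 4)

r f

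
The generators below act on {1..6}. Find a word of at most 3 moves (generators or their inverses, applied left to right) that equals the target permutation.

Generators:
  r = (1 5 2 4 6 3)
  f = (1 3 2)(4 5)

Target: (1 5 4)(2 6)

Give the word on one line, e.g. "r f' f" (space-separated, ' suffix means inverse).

  after r': (1 3 6 4 2 5)
  after f': (2 4 3 6 5)
  after r: (1 5 4)(2 6)

r' f' r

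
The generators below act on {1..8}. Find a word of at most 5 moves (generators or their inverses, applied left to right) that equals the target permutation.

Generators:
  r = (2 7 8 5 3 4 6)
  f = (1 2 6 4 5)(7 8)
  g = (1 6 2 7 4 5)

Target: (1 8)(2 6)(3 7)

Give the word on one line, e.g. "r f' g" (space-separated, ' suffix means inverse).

r' g g g r

  after r': (2 6 4 3 5 8 7)
  after g: (1 6 5 8 4 3)
  after g: (1 2 7 4 3 6)(5 8)
  after g: (1 7 5 8)(2 4 3)
  after r: (1 8)(2 6)(3 7)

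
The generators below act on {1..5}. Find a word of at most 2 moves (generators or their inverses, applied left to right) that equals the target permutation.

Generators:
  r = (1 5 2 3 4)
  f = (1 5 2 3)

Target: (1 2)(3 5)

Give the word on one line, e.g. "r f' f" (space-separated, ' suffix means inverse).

  after f: (1 5 2 3)
  after f: (1 2)(3 5)

f f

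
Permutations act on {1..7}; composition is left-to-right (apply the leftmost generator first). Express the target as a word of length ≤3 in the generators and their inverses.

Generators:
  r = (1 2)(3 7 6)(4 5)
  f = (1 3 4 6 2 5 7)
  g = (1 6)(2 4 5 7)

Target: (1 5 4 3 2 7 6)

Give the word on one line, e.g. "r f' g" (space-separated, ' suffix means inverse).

  after r': (1 2)(3 6 7)(4 5)
  after g: (1 4 7 3)(2 6)
  after r': (1 5 4 3 2 7 6)

r' g r'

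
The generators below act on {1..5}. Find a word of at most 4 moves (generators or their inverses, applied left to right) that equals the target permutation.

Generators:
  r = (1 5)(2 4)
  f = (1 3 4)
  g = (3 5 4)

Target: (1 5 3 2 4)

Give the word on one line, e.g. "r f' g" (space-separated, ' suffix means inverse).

g' r

  after g': (3 4 5)
  after r: (1 5 3 2 4)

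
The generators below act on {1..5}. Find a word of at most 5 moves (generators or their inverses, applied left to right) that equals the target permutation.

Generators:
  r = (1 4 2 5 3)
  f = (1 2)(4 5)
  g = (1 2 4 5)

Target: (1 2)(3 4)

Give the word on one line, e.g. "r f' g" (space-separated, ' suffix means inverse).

g' r g' r' r'

  after g': (1 5 4 2)
  after r: (1 3)(2 4 5)
  after g': (1 3 5)
  after r': (1 5 3 2 4)
  after r': (1 2)(3 4)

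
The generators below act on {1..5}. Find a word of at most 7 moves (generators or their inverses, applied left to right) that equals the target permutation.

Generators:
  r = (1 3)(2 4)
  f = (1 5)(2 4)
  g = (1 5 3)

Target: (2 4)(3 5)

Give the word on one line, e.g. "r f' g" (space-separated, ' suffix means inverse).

  after f: (1 5)(2 4)
  after g: (1 3)(2 4)
  after f': (1 3 5)
  after f': (1 3)(2 4)
  after g: (2 4)(3 5)

f g f' f' g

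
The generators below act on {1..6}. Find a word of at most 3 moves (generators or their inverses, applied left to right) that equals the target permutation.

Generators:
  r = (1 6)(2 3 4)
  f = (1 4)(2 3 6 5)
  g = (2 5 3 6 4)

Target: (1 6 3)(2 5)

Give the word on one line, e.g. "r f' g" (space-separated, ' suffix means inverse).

g r'

  after g: (2 5 3 6 4)
  after r': (1 6 3)(2 5)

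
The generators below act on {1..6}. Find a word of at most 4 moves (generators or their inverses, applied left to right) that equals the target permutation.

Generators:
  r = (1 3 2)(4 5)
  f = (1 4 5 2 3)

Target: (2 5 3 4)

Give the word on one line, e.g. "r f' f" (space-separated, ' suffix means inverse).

f f f r

  after f: (1 4 5 2 3)
  after f: (1 5 3 4 2)
  after f: (1 2 4 3 5)
  after r: (2 5 3 4)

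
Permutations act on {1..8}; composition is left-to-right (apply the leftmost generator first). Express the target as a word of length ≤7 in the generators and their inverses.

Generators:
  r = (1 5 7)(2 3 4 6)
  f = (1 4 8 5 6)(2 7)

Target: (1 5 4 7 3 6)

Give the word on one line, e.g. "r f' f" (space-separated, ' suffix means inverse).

r f r' f f

  after r: (1 5 7)(2 3 4 6)
  after f: (1 6 7 4)(2 3 8 5)
  after r': (1 4 7 3 8)(5 6)
  after f: (1 8 4 2 7 3 5)
  after f: (1 5 4 7 3 6)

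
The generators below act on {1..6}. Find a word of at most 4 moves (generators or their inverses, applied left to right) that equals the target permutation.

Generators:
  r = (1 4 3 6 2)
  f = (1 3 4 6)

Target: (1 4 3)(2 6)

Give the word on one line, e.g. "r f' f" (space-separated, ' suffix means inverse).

  after f: (1 3 4 6)
  after r': (1 4 3)(2 6)

f r'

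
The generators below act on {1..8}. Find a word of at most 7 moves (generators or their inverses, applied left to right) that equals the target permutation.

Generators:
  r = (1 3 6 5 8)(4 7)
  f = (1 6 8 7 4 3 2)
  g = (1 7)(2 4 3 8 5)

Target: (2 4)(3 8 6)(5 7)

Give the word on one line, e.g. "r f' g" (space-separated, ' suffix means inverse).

g' f' g' f f

  after g': (1 7)(2 5 8 3 4)
  after f': (1 8 4 3 7 2 5 6)
  after g': (1 3)(2 8)(5 6 7)
  after f: (1 2 7 5 8)(3 6 4)
  after f: (2 4)(3 8 6)(5 7)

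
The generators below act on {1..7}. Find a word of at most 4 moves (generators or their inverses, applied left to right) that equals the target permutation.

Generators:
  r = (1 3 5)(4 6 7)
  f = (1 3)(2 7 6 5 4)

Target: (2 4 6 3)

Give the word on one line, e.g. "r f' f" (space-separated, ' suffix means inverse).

  after f: (1 3)(2 7 6 5 4)
  after r': (2 6 3 5 7 4)
  after f: (1 3 4 7 2 5 6)
  after f: (2 4 6 3)

f r' f f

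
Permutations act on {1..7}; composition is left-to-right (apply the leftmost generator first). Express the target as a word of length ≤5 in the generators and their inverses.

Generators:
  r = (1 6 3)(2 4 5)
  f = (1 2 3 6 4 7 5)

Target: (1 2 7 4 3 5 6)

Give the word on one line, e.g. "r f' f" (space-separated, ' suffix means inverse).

r f r'

  after r: (1 6 3)(2 4 5)
  after f: (1 4)(2 7 5 3)
  after r': (1 2 7 4 3 5 6)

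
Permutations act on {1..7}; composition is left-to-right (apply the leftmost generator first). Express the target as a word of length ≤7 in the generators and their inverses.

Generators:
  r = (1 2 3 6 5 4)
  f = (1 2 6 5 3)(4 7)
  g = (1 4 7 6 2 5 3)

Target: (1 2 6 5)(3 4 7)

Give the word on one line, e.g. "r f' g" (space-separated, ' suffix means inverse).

  after g: (1 4 7 6 2 5 3)
  after g: (1 7 2 3 4 6 5)
  after f: (1 4 5 2)(3 7 6)
  after r: (3 7 5)
  after f: (1 2 6 5)(3 4 7)

g g f r f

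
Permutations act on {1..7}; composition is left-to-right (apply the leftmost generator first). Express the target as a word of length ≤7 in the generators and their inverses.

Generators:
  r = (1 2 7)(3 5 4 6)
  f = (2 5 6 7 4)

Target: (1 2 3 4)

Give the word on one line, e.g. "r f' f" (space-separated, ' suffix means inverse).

f r' f' f' f'

  after f: (2 5 6 7 4)
  after r': (1 7 5 4)(2 3 6)
  after f': (1 6 4)(2 3 5 7)
  after f': (1 5 6 7 4)(2 3)
  after f': (1 2 3 4)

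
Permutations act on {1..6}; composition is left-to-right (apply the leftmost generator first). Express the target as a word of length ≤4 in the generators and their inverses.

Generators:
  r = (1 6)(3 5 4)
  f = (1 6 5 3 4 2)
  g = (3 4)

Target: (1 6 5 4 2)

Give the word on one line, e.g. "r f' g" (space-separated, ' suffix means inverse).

f g

  after f: (1 6 5 3 4 2)
  after g: (1 6 5 4 2)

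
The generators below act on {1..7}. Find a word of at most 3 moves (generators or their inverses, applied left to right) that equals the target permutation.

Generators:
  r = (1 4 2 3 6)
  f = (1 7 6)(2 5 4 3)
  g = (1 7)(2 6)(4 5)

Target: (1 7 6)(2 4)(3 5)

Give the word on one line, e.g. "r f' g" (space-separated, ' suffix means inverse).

f' f'

  after f': (1 6 7)(2 3 4 5)
  after f': (1 7 6)(2 4)(3 5)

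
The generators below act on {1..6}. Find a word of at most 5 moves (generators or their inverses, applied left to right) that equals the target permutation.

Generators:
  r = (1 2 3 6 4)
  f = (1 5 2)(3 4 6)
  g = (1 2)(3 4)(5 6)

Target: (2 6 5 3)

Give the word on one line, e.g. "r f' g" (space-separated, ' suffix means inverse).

r' f g r' f'

  after r': (1 4 6 3 2)
  after f: (1 6 4 3)(2 5)
  after g: (1 5)(2 6 3)
  after r': (1 5 4 6 2 3)
  after f': (2 6 5 3)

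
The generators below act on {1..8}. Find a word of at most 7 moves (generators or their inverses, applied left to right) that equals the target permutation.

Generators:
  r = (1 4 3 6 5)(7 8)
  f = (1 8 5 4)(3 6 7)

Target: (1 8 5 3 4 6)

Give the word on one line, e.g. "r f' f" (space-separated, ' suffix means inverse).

f' r f r f'

  after f': (1 4 5 8)(3 7 6)
  after r: (1 3 8 4)(5 7)
  after f: (1 6 7 4 8)(3 5)
  after r: (1 5 6 8 4 7 3)
  after f': (1 8 5 3 4 6)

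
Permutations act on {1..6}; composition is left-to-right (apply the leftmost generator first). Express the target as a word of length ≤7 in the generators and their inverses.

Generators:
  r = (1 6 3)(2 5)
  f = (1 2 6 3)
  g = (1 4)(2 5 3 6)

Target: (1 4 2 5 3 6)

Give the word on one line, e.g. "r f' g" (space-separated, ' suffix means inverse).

r' g f f g

  after r': (1 3 6)(2 5)
  after g: (1 6 4)(2 3)
  after f: (1 3 6 4 2)
  after f: (4 6)
  after g: (1 4 2 5 3 6)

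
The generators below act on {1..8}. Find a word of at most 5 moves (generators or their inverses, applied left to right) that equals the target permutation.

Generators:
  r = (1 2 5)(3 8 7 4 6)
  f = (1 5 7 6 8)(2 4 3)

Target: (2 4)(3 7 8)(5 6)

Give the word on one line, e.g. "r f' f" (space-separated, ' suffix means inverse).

  after r': (1 5 2)(3 6 4 7 8)
  after r': (1 2 5)(3 4 8 6 7)
  after f': (1 3 2)(4 6 5 8 7)
  after r: (1 8 4 3 5 7 6)
  after f: (2 4)(3 7 8)(5 6)

r' r' f' r f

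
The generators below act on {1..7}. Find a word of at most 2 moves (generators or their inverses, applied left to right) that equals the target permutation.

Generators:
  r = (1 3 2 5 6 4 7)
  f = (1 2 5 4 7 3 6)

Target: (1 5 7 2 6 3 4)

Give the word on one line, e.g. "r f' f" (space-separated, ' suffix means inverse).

  after f: (1 2 5 4 7 3 6)
  after r: (1 5 7 2 6 3 4)

f r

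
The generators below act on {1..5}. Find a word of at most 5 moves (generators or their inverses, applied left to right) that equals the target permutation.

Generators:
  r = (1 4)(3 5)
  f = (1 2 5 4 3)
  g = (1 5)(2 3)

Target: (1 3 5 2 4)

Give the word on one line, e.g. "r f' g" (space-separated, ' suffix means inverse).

g f' g

  after g: (1 5)(2 3)
  after f': (1 2 4 5 3)
  after g: (1 3 5 2 4)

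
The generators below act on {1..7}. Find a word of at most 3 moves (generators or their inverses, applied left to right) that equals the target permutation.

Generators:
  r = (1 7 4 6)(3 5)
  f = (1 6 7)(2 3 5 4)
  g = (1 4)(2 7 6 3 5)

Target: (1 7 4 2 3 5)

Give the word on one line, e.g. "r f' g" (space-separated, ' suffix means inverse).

  after f: (1 6 7)(2 3 5 4)
  after r': (1 4 2 5 7 6)
  after r': (1 7 4 2 3 5)

f r' r'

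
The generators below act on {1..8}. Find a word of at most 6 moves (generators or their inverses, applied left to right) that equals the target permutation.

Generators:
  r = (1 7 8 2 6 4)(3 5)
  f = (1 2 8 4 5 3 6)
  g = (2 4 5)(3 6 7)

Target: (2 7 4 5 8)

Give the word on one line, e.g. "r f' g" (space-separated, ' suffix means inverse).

f f r f' g

  after f: (1 2 8 4 5 3 6)
  after f: (1 8 5 6 2 4 3)
  after r: (1 2)(3 7 8)(4 5)
  after f': (2 6 3 7)(5 8)
  after g: (2 7 4 5 8)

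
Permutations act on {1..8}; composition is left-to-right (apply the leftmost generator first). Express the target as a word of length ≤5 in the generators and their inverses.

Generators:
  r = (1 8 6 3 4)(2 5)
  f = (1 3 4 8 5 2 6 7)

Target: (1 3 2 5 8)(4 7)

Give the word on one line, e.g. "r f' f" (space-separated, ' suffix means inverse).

  after r: (1 8 6 3 4)(2 5)
  after r: (1 6 4 8 3)
  after r: (1 3 8 4 6)(2 5)
  after f: (1 4 7)(3 5 6)
  after r': (1 3 2 5 8)(4 7)

r r r f r'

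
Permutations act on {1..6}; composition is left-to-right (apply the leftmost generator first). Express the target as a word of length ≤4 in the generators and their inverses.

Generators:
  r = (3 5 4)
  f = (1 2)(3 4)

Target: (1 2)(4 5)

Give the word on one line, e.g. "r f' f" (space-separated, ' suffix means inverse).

r' f' f' f'

  after r': (3 4 5)
  after f': (1 2)(4 5)
  after f': (3 4 5)
  after f': (1 2)(4 5)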